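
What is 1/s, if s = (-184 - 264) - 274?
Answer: -1/722 ≈ -0.0013850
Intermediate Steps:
s = -722 (s = -448 - 274 = -722)
1/s = 1/(-722) = -1/722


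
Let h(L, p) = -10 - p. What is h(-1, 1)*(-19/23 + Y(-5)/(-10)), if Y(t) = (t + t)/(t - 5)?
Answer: 2343/230 ≈ 10.187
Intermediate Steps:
Y(t) = 2*t/(-5 + t) (Y(t) = (2*t)/(-5 + t) = 2*t/(-5 + t))
h(-1, 1)*(-19/23 + Y(-5)/(-10)) = (-10 - 1*1)*(-19/23 + (2*(-5)/(-5 - 5))/(-10)) = (-10 - 1)*(-19*1/23 + (2*(-5)/(-10))*(-⅒)) = -11*(-19/23 + (2*(-5)*(-⅒))*(-⅒)) = -11*(-19/23 + 1*(-⅒)) = -11*(-19/23 - ⅒) = -11*(-213/230) = 2343/230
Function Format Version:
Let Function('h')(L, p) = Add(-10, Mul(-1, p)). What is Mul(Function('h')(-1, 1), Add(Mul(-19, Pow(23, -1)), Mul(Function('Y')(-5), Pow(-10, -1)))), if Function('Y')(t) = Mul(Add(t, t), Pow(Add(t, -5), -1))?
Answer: Rational(2343, 230) ≈ 10.187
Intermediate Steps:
Function('Y')(t) = Mul(2, t, Pow(Add(-5, t), -1)) (Function('Y')(t) = Mul(Mul(2, t), Pow(Add(-5, t), -1)) = Mul(2, t, Pow(Add(-5, t), -1)))
Mul(Function('h')(-1, 1), Add(Mul(-19, Pow(23, -1)), Mul(Function('Y')(-5), Pow(-10, -1)))) = Mul(Add(-10, Mul(-1, 1)), Add(Mul(-19, Pow(23, -1)), Mul(Mul(2, -5, Pow(Add(-5, -5), -1)), Pow(-10, -1)))) = Mul(Add(-10, -1), Add(Mul(-19, Rational(1, 23)), Mul(Mul(2, -5, Pow(-10, -1)), Rational(-1, 10)))) = Mul(-11, Add(Rational(-19, 23), Mul(Mul(2, -5, Rational(-1, 10)), Rational(-1, 10)))) = Mul(-11, Add(Rational(-19, 23), Mul(1, Rational(-1, 10)))) = Mul(-11, Add(Rational(-19, 23), Rational(-1, 10))) = Mul(-11, Rational(-213, 230)) = Rational(2343, 230)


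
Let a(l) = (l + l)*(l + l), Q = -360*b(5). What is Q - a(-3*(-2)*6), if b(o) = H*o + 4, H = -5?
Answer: 2376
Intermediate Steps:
b(o) = 4 - 5*o (b(o) = -5*o + 4 = 4 - 5*o)
Q = 7560 (Q = -360*(4 - 5*5) = -360*(4 - 25) = -360*(-21) = 7560)
a(l) = 4*l² (a(l) = (2*l)*(2*l) = 4*l²)
Q - a(-3*(-2)*6) = 7560 - 4*(-3*(-2)*6)² = 7560 - 4*(6*6)² = 7560 - 4*36² = 7560 - 4*1296 = 7560 - 1*5184 = 7560 - 5184 = 2376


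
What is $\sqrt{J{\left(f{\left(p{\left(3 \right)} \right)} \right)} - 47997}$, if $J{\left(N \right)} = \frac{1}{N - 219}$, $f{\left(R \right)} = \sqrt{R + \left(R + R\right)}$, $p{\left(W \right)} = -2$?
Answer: $\sqrt{\frac{10511344 - 47997 i \sqrt{6}}{-219 + i \sqrt{6}}} \approx 1.0 \cdot 10^{-7} - 219.08 i$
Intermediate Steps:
$f{\left(R \right)} = \sqrt{3} \sqrt{R}$ ($f{\left(R \right)} = \sqrt{R + 2 R} = \sqrt{3 R} = \sqrt{3} \sqrt{R}$)
$J{\left(N \right)} = \frac{1}{-219 + N}$
$\sqrt{J{\left(f{\left(p{\left(3 \right)} \right)} \right)} - 47997} = \sqrt{\frac{1}{-219 + \sqrt{3} \sqrt{-2}} - 47997} = \sqrt{\frac{1}{-219 + \sqrt{3} i \sqrt{2}} - 47997} = \sqrt{\frac{1}{-219 + i \sqrt{6}} - 47997} = \sqrt{-47997 + \frac{1}{-219 + i \sqrt{6}}}$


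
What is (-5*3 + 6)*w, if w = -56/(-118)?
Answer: -252/59 ≈ -4.2712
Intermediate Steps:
w = 28/59 (w = -56*(-1/118) = 28/59 ≈ 0.47458)
(-5*3 + 6)*w = (-5*3 + 6)*(28/59) = (-15 + 6)*(28/59) = -9*28/59 = -252/59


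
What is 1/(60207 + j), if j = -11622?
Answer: 1/48585 ≈ 2.0582e-5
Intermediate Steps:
1/(60207 + j) = 1/(60207 - 11622) = 1/48585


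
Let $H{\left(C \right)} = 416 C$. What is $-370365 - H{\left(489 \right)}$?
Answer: $-573789$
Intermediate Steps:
$-370365 - H{\left(489 \right)} = -370365 - 416 \cdot 489 = -370365 - 203424 = -573789$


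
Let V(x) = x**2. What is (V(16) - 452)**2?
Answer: 38416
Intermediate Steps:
(V(16) - 452)**2 = (16**2 - 452)**2 = (256 - 452)**2 = (-196)**2 = 38416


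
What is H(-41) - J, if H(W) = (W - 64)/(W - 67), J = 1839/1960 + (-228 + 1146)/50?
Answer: -1616357/88200 ≈ -18.326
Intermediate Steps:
J = 189123/9800 (J = 1839*(1/1960) + 918*(1/50) = 1839/1960 + 459/25 = 189123/9800 ≈ 19.298)
H(W) = (-64 + W)/(-67 + W)
H(-41) - J = (-64 - 41)/(-67 - 41) - 1*189123/9800 = -105/(-108) - 189123/9800 = -1/108*(-105) - 189123/9800 = 35/36 - 189123/9800 = -1616357/88200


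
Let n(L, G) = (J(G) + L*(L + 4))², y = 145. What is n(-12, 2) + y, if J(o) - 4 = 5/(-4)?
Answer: 158345/16 ≈ 9896.6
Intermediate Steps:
J(o) = 11/4 (J(o) = 4 + 5/(-4) = 4 + 5*(-¼) = 4 - 5/4 = 11/4)
n(L, G) = (11/4 + L*(4 + L))² (n(L, G) = (11/4 + L*(L + 4))² = (11/4 + L*(4 + L))²)
n(-12, 2) + y = (11 + 4*(-12)² + 16*(-12))²/16 + 145 = (11 + 4*144 - 192)²/16 + 145 = (11 + 576 - 192)²/16 + 145 = (1/16)*395² + 145 = (1/16)*156025 + 145 = 156025/16 + 145 = 158345/16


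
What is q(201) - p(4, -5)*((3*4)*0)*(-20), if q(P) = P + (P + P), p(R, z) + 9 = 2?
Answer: 603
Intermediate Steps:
p(R, z) = -7 (p(R, z) = -9 + 2 = -7)
q(P) = 3*P (q(P) = P + 2*P = 3*P)
q(201) - p(4, -5)*((3*4)*0)*(-20) = 3*201 - (-7*3*4*0)*(-20) = 603 - (-84*0)*(-20) = 603 - (-7*0)*(-20) = 603 - 0*(-20) = 603 - 1*0 = 603 + 0 = 603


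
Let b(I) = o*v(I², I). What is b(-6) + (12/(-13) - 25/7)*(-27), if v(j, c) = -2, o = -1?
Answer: 11225/91 ≈ 123.35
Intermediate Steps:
b(I) = 2 (b(I) = -1*(-2) = 2)
b(-6) + (12/(-13) - 25/7)*(-27) = 2 + (12/(-13) - 25/7)*(-27) = 2 + (12*(-1/13) - 25*⅐)*(-27) = 2 + (-12/13 - 25/7)*(-27) = 2 - 409/91*(-27) = 2 + 11043/91 = 11225/91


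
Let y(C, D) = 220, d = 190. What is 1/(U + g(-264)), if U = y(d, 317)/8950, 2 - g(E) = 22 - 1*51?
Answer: 895/27767 ≈ 0.032233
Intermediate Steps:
g(E) = 31 (g(E) = 2 - (22 - 1*51) = 2 - (22 - 51) = 2 - 1*(-29) = 2 + 29 = 31)
U = 22/895 (U = 220/8950 = 220*(1/8950) = 22/895 ≈ 0.024581)
1/(U + g(-264)) = 1/(22/895 + 31) = 1/(27767/895) = 895/27767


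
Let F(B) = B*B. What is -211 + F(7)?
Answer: -162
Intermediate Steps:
F(B) = B²
-211 + F(7) = -211 + 7² = -211 + 49 = -162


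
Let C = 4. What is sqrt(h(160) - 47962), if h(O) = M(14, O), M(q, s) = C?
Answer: I*sqrt(47958) ≈ 218.99*I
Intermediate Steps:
M(q, s) = 4
h(O) = 4
sqrt(h(160) - 47962) = sqrt(4 - 47962) = sqrt(-47958) = I*sqrt(47958)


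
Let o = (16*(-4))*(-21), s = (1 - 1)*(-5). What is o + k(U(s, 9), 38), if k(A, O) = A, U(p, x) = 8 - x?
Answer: 1343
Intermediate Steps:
s = 0 (s = 0*(-5) = 0)
o = 1344 (o = -64*(-21) = 1344)
o + k(U(s, 9), 38) = 1344 + (8 - 1*9) = 1344 + (8 - 9) = 1344 - 1 = 1343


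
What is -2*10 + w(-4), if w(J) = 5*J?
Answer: -40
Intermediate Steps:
-2*10 + w(-4) = -2*10 + 5*(-4) = -20 - 20 = -40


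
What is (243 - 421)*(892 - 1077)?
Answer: 32930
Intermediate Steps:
(243 - 421)*(892 - 1077) = -178*(-185) = 32930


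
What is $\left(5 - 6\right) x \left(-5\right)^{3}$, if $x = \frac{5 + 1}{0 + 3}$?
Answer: $250$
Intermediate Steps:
$x = 2$ ($x = \frac{6}{3} = 6 \cdot \frac{1}{3} = 2$)
$\left(5 - 6\right) x \left(-5\right)^{3} = \left(5 - 6\right) 2 \left(-5\right)^{3} = \left(5 - 6\right) 2 \left(-125\right) = \left(-1\right) 2 \left(-125\right) = \left(-2\right) \left(-125\right) = 250$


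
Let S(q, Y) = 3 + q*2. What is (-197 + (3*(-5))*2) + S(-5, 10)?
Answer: -234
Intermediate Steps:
S(q, Y) = 3 + 2*q
(-197 + (3*(-5))*2) + S(-5, 10) = (-197 + (3*(-5))*2) + (3 + 2*(-5)) = (-197 - 15*2) + (3 - 10) = (-197 - 30) - 7 = -227 - 7 = -234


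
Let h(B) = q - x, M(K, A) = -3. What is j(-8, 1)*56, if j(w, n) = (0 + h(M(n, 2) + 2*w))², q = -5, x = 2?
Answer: 2744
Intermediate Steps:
h(B) = -7 (h(B) = -5 - 1*2 = -5 - 2 = -7)
j(w, n) = 49 (j(w, n) = (0 - 7)² = (-7)² = 49)
j(-8, 1)*56 = 49*56 = 2744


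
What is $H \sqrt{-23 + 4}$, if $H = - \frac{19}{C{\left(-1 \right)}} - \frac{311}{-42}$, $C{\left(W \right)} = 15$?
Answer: $\frac{1289 i \sqrt{19}}{210} \approx 26.755 i$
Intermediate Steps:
$H = \frac{1289}{210}$ ($H = - \frac{19}{15} - \frac{311}{-42} = \left(-19\right) \frac{1}{15} - - \frac{311}{42} = - \frac{19}{15} + \frac{311}{42} = \frac{1289}{210} \approx 6.1381$)
$H \sqrt{-23 + 4} = \frac{1289 \sqrt{-23 + 4}}{210} = \frac{1289 \sqrt{-19}}{210} = \frac{1289 i \sqrt{19}}{210}$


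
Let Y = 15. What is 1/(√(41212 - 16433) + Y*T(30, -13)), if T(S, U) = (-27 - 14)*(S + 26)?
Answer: -34440/1186088821 - √24779/1186088821 ≈ -2.9169e-5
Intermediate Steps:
T(S, U) = -1066 - 41*S (T(S, U) = -41*(26 + S) = -1066 - 41*S)
1/(√(41212 - 16433) + Y*T(30, -13)) = 1/(√(41212 - 16433) + 15*(-1066 - 41*30)) = 1/(√24779 + 15*(-1066 - 1230)) = 1/(√24779 + 15*(-2296)) = 1/(√24779 - 34440) = 1/(-34440 + √24779)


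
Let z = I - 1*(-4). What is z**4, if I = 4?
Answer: 4096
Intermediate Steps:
z = 8 (z = 4 - 1*(-4) = 4 + 4 = 8)
z**4 = 8**4 = 4096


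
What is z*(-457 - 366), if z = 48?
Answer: -39504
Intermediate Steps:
z*(-457 - 366) = 48*(-457 - 366) = 48*(-823) = -39504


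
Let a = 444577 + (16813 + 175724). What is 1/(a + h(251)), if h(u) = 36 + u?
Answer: 1/637401 ≈ 1.5689e-6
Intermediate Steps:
a = 637114 (a = 444577 + 192537 = 637114)
1/(a + h(251)) = 1/(637114 + (36 + 251)) = 1/(637114 + 287) = 1/637401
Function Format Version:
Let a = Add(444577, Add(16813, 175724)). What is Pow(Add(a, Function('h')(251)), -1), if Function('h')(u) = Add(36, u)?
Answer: Rational(1, 637401) ≈ 1.5689e-6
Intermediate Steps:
a = 637114 (a = Add(444577, 192537) = 637114)
Pow(Add(a, Function('h')(251)), -1) = Pow(Add(637114, Add(36, 251)), -1) = Pow(Add(637114, 287), -1) = Pow(637401, -1) = Rational(1, 637401)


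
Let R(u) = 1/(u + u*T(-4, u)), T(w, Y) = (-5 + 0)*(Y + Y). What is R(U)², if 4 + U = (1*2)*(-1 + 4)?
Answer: 1/1444 ≈ 0.00069252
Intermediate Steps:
T(w, Y) = -10*Y
U = 2 (U = -4 + (1*2)*(-1 + 4) = -4 + 2*3 = -4 + 6 = 2)
R(u) = 1/(u - 10*u²) (R(u) = 1/(u + u*(-10*u)) = 1/(u - 10*u²))
R(U)² = (-1/(2*(-1 + 10*2)))² = (-1*½/(-1 + 20))² = (-1*½/19)² = (-1*½*1/19)² = (-1/38)² = 1/1444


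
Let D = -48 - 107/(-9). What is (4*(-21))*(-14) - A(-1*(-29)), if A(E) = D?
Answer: 10909/9 ≈ 1212.1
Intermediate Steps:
D = -325/9 (D = -48 - 107*(-1)/9 = -48 - 1*(-107/9) = -48 + 107/9 = -325/9 ≈ -36.111)
A(E) = -325/9
(4*(-21))*(-14) - A(-1*(-29)) = (4*(-21))*(-14) - 1*(-325/9) = -84*(-14) + 325/9 = 1176 + 325/9 = 10909/9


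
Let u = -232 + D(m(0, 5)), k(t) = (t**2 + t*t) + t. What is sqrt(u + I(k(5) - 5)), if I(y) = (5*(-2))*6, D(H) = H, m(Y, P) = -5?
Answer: 3*I*sqrt(33) ≈ 17.234*I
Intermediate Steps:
k(t) = t + 2*t**2 (k(t) = (t**2 + t**2) + t = 2*t**2 + t = t + 2*t**2)
I(y) = -60 (I(y) = -10*6 = -60)
u = -237 (u = -232 - 5 = -237)
sqrt(u + I(k(5) - 5)) = sqrt(-237 - 60) = sqrt(-297) = 3*I*sqrt(33)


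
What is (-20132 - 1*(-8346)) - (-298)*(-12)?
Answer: -15362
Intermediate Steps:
(-20132 - 1*(-8346)) - (-298)*(-12) = (-20132 + 8346) - 1*3576 = -11786 - 3576 = -15362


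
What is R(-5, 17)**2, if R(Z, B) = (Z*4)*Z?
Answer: 10000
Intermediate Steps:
R(Z, B) = 4*Z**2 (R(Z, B) = (4*Z)*Z = 4*Z**2)
R(-5, 17)**2 = (4*(-5)**2)**2 = (4*25)**2 = 100**2 = 10000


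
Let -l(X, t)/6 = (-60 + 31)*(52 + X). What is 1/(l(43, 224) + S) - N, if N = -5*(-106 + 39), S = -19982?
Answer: -1156421/3452 ≈ -335.00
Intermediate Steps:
l(X, t) = 9048 + 174*X (l(X, t) = -6*(-60 + 31)*(52 + X) = -(-174)*(52 + X) = -6*(-1508 - 29*X) = 9048 + 174*X)
N = 335 (N = -5*(-67) = 335)
1/(l(43, 224) + S) - N = 1/((9048 + 174*43) - 19982) - 1*335 = 1/((9048 + 7482) - 19982) - 335 = 1/(16530 - 19982) - 335 = 1/(-3452) - 335 = -1/3452 - 335 = -1156421/3452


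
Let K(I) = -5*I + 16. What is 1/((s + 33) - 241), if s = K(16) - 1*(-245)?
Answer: -1/27 ≈ -0.037037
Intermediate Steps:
K(I) = 16 - 5*I
s = 181 (s = (16 - 5*16) - 1*(-245) = (16 - 80) + 245 = -64 + 245 = 181)
1/((s + 33) - 241) = 1/((181 + 33) - 241) = 1/(214 - 241) = 1/(-27) = -1/27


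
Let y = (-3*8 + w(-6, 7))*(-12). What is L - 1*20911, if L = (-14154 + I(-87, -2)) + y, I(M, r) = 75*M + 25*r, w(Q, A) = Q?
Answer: -41280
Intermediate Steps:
I(M, r) = 25*r + 75*M
y = 360 (y = (-3*8 - 6)*(-12) = (-24 - 6)*(-12) = -30*(-12) = 360)
L = -20369 (L = (-14154 + (25*(-2) + 75*(-87))) + 360 = (-14154 + (-50 - 6525)) + 360 = (-14154 - 6575) + 360 = -20729 + 360 = -20369)
L - 1*20911 = -20369 - 1*20911 = -20369 - 20911 = -41280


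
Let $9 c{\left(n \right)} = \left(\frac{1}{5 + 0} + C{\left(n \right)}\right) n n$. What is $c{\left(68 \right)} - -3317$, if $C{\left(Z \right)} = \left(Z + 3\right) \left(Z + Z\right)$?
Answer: $\frac{223400609}{45} \approx 4.9645 \cdot 10^{6}$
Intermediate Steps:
$C{\left(Z \right)} = 2 Z \left(3 + Z\right)$ ($C{\left(Z \right)} = \left(3 + Z\right) 2 Z = 2 Z \left(3 + Z\right)$)
$c{\left(n \right)} = \frac{n^{2} \left(\frac{1}{5} + 2 n \left(3 + n\right)\right)}{9}$ ($c{\left(n \right)} = \frac{\left(\frac{1}{5 + 0} + 2 n \left(3 + n\right)\right) n n}{9} = \frac{\left(\frac{1}{5} + 2 n \left(3 + n\right)\right) n^{2}}{9} = \frac{n^{2} \left(\frac{1}{5} + 2 n \left(3 + n\right)\right)}{9}$)
$c{\left(68 \right)} - -3317 = \frac{68^{2} \left(1 + 10 \cdot 68 \left(3 + 68\right)\right)}{45} - -3317 = \frac{1}{45} \cdot 4624 \left(1 + 10 \cdot 68 \cdot 71\right) + 3317 = \frac{1}{45} \cdot 4624 \left(1 + 48280\right) + 3317 = \frac{1}{45} \cdot 4624 \cdot 48281 + 3317 = \frac{223251344}{45} + 3317 = \frac{223400609}{45}$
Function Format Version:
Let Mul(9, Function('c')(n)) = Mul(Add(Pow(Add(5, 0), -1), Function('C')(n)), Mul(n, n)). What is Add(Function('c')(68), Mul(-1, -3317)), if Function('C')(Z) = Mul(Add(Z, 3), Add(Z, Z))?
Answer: Rational(223400609, 45) ≈ 4.9645e+6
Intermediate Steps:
Function('C')(Z) = Mul(2, Z, Add(3, Z)) (Function('C')(Z) = Mul(Add(3, Z), Mul(2, Z)) = Mul(2, Z, Add(3, Z)))
Function('c')(n) = Mul(Rational(1, 9), Pow(n, 2), Add(Rational(1, 5), Mul(2, n, Add(3, n)))) (Function('c')(n) = Mul(Rational(1, 9), Mul(Add(Pow(Add(5, 0), -1), Mul(2, n, Add(3, n))), Mul(n, n))) = Mul(Rational(1, 9), Mul(Add(Pow(5, -1), Mul(2, n, Add(3, n))), Pow(n, 2))) = Mul(Rational(1, 9), Mul(Add(Rational(1, 5), Mul(2, n, Add(3, n))), Pow(n, 2))) = Mul(Rational(1, 9), Mul(Pow(n, 2), Add(Rational(1, 5), Mul(2, n, Add(3, n))))) = Mul(Rational(1, 9), Pow(n, 2), Add(Rational(1, 5), Mul(2, n, Add(3, n)))))
Add(Function('c')(68), Mul(-1, -3317)) = Add(Mul(Rational(1, 45), Pow(68, 2), Add(1, Mul(10, 68, Add(3, 68)))), Mul(-1, -3317)) = Add(Mul(Rational(1, 45), 4624, Add(1, Mul(10, 68, 71))), 3317) = Add(Mul(Rational(1, 45), 4624, Add(1, 48280)), 3317) = Add(Mul(Rational(1, 45), 4624, 48281), 3317) = Add(Rational(223251344, 45), 3317) = Rational(223400609, 45)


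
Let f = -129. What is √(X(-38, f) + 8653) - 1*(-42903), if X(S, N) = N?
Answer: 42903 + 2*√2131 ≈ 42995.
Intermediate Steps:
√(X(-38, f) + 8653) - 1*(-42903) = √(-129 + 8653) - 1*(-42903) = √8524 + 42903 = 2*√2131 + 42903 = 42903 + 2*√2131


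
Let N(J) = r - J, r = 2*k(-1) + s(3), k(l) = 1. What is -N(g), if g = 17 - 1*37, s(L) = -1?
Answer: -21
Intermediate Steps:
r = 1 (r = 2*1 - 1 = 2 - 1 = 1)
g = -20 (g = 17 - 37 = -20)
N(J) = 1 - J
-N(g) = -(1 - 1*(-20)) = -(1 + 20) = -1*21 = -21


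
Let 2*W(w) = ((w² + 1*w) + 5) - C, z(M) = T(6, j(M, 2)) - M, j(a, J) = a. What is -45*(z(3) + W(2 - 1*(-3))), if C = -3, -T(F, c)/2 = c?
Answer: -450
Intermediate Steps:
T(F, c) = -2*c
z(M) = -3*M (z(M) = -2*M - M = -3*M)
W(w) = 4 + w/2 + w²/2 (W(w) = (((w² + 1*w) + 5) - 1*(-3))/2 = (((w² + w) + 5) + 3)/2 = (((w + w²) + 5) + 3)/2 = ((5 + w + w²) + 3)/2 = (8 + w + w²)/2 = 4 + w/2 + w²/2)
-45*(z(3) + W(2 - 1*(-3))) = -45*(-3*3 + (4 + (2 - 1*(-3))/2 + (2 - 1*(-3))²/2)) = -45*(-9 + (4 + (2 + 3)/2 + (2 + 3)²/2)) = -45*(-9 + (4 + (½)*5 + (½)*5²)) = -45*(-9 + (4 + 5/2 + (½)*25)) = -45*(-9 + (4 + 5/2 + 25/2)) = -45*(-9 + 19) = -45*10 = -450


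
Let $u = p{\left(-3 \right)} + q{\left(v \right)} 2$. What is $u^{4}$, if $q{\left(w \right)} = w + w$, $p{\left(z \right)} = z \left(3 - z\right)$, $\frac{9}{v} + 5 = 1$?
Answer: $531441$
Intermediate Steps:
$v = - \frac{9}{4}$ ($v = \frac{9}{-5 + 1} = \frac{9}{-4} = 9 \left(- \frac{1}{4}\right) = - \frac{9}{4} \approx -2.25$)
$q{\left(w \right)} = 2 w$
$u = -27$ ($u = - 3 \left(3 - -3\right) + 2 \left(- \frac{9}{4}\right) 2 = - 3 \left(3 + 3\right) - 9 = \left(-3\right) 6 - 9 = -18 - 9 = -27$)
$u^{4} = \left(-27\right)^{4} = 531441$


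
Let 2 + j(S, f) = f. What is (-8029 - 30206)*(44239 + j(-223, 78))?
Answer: -1694384025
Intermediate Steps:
j(S, f) = -2 + f
(-8029 - 30206)*(44239 + j(-223, 78)) = (-8029 - 30206)*(44239 + (-2 + 78)) = -38235*(44239 + 76) = -38235*44315 = -1694384025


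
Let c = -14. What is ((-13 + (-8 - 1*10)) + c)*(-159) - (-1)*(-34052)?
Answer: -26897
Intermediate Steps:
((-13 + (-8 - 1*10)) + c)*(-159) - (-1)*(-34052) = ((-13 + (-8 - 1*10)) - 14)*(-159) - (-1)*(-34052) = ((-13 + (-8 - 10)) - 14)*(-159) - 1*34052 = ((-13 - 18) - 14)*(-159) - 34052 = (-31 - 14)*(-159) - 34052 = -45*(-159) - 34052 = 7155 - 34052 = -26897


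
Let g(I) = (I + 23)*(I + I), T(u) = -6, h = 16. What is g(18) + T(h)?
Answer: 1470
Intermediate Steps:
g(I) = 2*I*(23 + I) (g(I) = (23 + I)*(2*I) = 2*I*(23 + I))
g(18) + T(h) = 2*18*(23 + 18) - 6 = 2*18*41 - 6 = 1476 - 6 = 1470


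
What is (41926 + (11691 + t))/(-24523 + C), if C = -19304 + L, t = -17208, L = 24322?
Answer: -36409/19505 ≈ -1.8666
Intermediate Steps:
C = 5018 (C = -19304 + 24322 = 5018)
(41926 + (11691 + t))/(-24523 + C) = (41926 + (11691 - 17208))/(-24523 + 5018) = (41926 - 5517)/(-19505) = 36409*(-1/19505) = -36409/19505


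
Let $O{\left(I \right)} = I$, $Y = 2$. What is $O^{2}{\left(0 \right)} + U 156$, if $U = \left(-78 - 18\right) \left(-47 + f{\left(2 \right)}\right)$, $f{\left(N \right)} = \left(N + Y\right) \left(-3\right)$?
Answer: $883584$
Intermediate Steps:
$f{\left(N \right)} = -6 - 3 N$ ($f{\left(N \right)} = \left(N + 2\right) \left(-3\right) = \left(2 + N\right) \left(-3\right) = -6 - 3 N$)
$U = 5664$ ($U = \left(-78 - 18\right) \left(-47 - 12\right) = - 96 \left(-47 - 12\right) = \left(-96\right) \left(-59\right) = 5664$)
$O^{2}{\left(0 \right)} + U 156 = 0^{2} + 5664 \cdot 156 = 0 + 883584 = 883584$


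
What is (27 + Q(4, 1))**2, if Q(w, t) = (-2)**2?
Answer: 961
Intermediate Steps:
Q(w, t) = 4
(27 + Q(4, 1))**2 = (27 + 4)**2 = 31**2 = 961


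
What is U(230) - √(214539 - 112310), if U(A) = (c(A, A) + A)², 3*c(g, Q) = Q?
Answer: 846400/9 - √102229 ≈ 93725.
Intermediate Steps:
c(g, Q) = Q/3
U(A) = 16*A²/9 (U(A) = (A/3 + A)² = (4*A/3)² = 16*A²/9)
U(230) - √(214539 - 112310) = (16/9)*230² - √(214539 - 112310) = (16/9)*52900 - √102229 = 846400/9 - √102229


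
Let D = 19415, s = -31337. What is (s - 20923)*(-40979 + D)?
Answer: 1126934640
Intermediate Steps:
(s - 20923)*(-40979 + D) = (-31337 - 20923)*(-40979 + 19415) = -52260*(-21564) = 1126934640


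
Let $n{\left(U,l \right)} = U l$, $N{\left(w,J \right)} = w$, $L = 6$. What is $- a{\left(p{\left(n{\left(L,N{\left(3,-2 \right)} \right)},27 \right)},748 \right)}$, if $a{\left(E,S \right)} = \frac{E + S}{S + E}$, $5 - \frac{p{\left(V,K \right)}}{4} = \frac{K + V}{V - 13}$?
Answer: $-1$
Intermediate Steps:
$p{\left(V,K \right)} = 20 - \frac{4 \left(K + V\right)}{-13 + V}$ ($p{\left(V,K \right)} = 20 - 4 \frac{K + V}{V - 13} = 20 - 4 \frac{K + V}{-13 + V} = 20 - \frac{4 \left(K + V\right)}{-13 + V}$)
$a{\left(E,S \right)} = 1$ ($a{\left(E,S \right)} = \frac{E + S}{E + S} = 1$)
$- a{\left(p{\left(n{\left(L,N{\left(3,-2 \right)} \right)},27 \right)},748 \right)} = \left(-1\right) 1 = -1$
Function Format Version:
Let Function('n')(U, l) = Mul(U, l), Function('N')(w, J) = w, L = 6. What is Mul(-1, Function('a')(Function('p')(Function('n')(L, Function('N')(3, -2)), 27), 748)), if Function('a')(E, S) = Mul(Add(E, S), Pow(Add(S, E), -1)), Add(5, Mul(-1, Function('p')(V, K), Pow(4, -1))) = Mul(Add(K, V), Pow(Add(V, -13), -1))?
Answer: -1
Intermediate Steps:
Function('p')(V, K) = Add(20, Mul(-4, Pow(Add(-13, V), -1), Add(K, V))) (Function('p')(V, K) = Add(20, Mul(-4, Mul(Add(K, V), Pow(Add(V, -13), -1)))) = Add(20, Mul(-4, Mul(Add(K, V), Pow(Add(-13, V), -1)))) = Add(20, Mul(-4, Mul(Pow(Add(-13, V), -1), Add(K, V)))) = Add(20, Mul(-4, Pow(Add(-13, V), -1), Add(K, V))))
Function('a')(E, S) = 1 (Function('a')(E, S) = Mul(Add(E, S), Pow(Add(E, S), -1)) = 1)
Mul(-1, Function('a')(Function('p')(Function('n')(L, Function('N')(3, -2)), 27), 748)) = Mul(-1, 1) = -1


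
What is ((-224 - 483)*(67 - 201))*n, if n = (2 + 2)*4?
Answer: 1515808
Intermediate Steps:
n = 16 (n = 4*4 = 16)
((-224 - 483)*(67 - 201))*n = ((-224 - 483)*(67 - 201))*16 = -707*(-134)*16 = 94738*16 = 1515808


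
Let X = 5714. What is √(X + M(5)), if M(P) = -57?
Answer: √5657 ≈ 75.213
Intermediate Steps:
√(X + M(5)) = √(5714 - 57) = √5657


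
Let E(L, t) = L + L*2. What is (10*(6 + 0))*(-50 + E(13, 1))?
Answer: -660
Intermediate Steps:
E(L, t) = 3*L (E(L, t) = L + 2*L = 3*L)
(10*(6 + 0))*(-50 + E(13, 1)) = (10*(6 + 0))*(-50 + 3*13) = (10*6)*(-50 + 39) = 60*(-11) = -660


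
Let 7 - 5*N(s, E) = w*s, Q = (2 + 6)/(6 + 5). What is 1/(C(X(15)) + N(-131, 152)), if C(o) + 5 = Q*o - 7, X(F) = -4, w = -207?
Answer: -11/59806 ≈ -0.00018393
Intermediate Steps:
Q = 8/11 ≈ 0.72727
N(s, E) = 7/5 + 207*s/5 (N(s, E) = 7/5 - (-207)*s/5 = 7/5 + 207*s/5)
C(o) = -12 + 8*o/11 (C(o) = -5 + (8*o/11 - 7) = -5 + (-7 + 8*o/11) = -12 + 8*o/11)
1/(C(X(15)) + N(-131, 152)) = 1/((-12 + (8/11)*(-4)) + (7/5 + (207/5)*(-131))) = 1/((-12 - 32/11) + (7/5 - 27117/5)) = 1/(-164/11 - 5422) = 1/(-59806/11) = -11/59806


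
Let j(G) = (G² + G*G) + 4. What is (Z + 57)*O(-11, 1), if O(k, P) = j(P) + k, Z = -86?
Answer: 145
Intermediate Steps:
j(G) = 4 + 2*G² (j(G) = (G² + G²) + 4 = 2*G² + 4 = 4 + 2*G²)
O(k, P) = 4 + k + 2*P² (O(k, P) = (4 + 2*P²) + k = 4 + k + 2*P²)
(Z + 57)*O(-11, 1) = (-86 + 57)*(4 - 11 + 2*1²) = -29*(4 - 11 + 2*1) = -29*(4 - 11 + 2) = -29*(-5) = 145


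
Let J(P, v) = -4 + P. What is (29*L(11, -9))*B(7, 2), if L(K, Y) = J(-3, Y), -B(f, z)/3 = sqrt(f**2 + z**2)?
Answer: 609*sqrt(53) ≈ 4433.6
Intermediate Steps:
B(f, z) = -3*sqrt(f**2 + z**2)
L(K, Y) = -7 (L(K, Y) = -4 - 3 = -7)
(29*L(11, -9))*B(7, 2) = (29*(-7))*(-3*sqrt(7**2 + 2**2)) = -(-609)*sqrt(49 + 4) = -(-609)*sqrt(53) = 609*sqrt(53)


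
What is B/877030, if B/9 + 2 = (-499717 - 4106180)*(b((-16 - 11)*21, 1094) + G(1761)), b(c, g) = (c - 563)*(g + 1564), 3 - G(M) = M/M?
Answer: 62252939986128/438515 ≈ 1.4196e+8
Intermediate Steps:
G(M) = 2 (G(M) = 3 - M/M = 3 - 1*1 = 3 - 1 = 2)
b(c, g) = (-563 + c)*(1564 + g)
B = 124505879972256 (B = -18 + 9*((-499717 - 4106180)*((-880532 - 563*1094 + 1564*((-16 - 11)*21) + ((-16 - 11)*21)*1094) + 2)) = -18 + 9*(-4605897*((-880532 - 615922 + 1564*(-27*21) - 27*21*1094) + 2)) = -18 + 9*(-4605897*((-880532 - 615922 + 1564*(-567) - 567*1094) + 2)) = -18 + 9*(-4605897*((-880532 - 615922 - 886788 - 620298) + 2)) = -18 + 9*(-4605897*(-3003540 + 2)) = -18 + 9*(-4605897*(-3003538)) = -18 + 9*13833986663586 = -18 + 124505879972274 = 124505879972256)
B/877030 = 124505879972256/877030 = 124505879972256*(1/877030) = 62252939986128/438515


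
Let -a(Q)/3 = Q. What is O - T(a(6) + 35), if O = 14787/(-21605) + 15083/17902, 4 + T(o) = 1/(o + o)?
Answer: 13573365361/3287568035 ≈ 4.1287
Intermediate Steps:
a(Q) = -3*Q
T(o) = -4 + 1/(2*o) (T(o) = -4 + 1/(o + o) = -4 + 1/(2*o))
O = 61151341/386772710 (O = 14787*(-1/21605) + 15083*(1/17902) = -14787/21605 + 15083/17902 = 61151341/386772710 ≈ 0.15811)
O - T(a(6) + 35) = 61151341/386772710 - (-4 + 1/(2*(-3*6 + 35))) = 61151341/386772710 - (-4 + 1/(2*(-18 + 35))) = 61151341/386772710 - (-4 + (½)/17) = 61151341/386772710 - (-4 + (½)*(1/17)) = 61151341/386772710 - (-4 + 1/34) = 61151341/386772710 - 1*(-135/34) = 61151341/386772710 + 135/34 = 13573365361/3287568035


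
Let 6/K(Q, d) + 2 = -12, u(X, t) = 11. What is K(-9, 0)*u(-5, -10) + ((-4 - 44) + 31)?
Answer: -152/7 ≈ -21.714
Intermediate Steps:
K(Q, d) = -3/7 (K(Q, d) = 6/(-2 - 12) = 6/(-14) = 6*(-1/14) = -3/7)
K(-9, 0)*u(-5, -10) + ((-4 - 44) + 31) = -3/7*11 + ((-4 - 44) + 31) = -33/7 + (-48 + 31) = -33/7 - 17 = -152/7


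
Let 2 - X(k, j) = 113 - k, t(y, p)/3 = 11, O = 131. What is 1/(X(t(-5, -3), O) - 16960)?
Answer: -1/17038 ≈ -5.8692e-5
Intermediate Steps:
t(y, p) = 33 (t(y, p) = 3*11 = 33)
X(k, j) = -111 + k (X(k, j) = 2 - (113 - k) = 2 + (-113 + k) = -111 + k)
1/(X(t(-5, -3), O) - 16960) = 1/((-111 + 33) - 16960) = 1/(-78 - 16960) = 1/(-17038) = -1/17038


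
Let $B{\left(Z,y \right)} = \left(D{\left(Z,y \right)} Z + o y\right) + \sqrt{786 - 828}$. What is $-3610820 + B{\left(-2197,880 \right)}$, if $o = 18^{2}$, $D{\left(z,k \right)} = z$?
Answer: $1501109 + i \sqrt{42} \approx 1.5011 \cdot 10^{6} + 6.4807 i$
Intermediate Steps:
$o = 324$
$B{\left(Z,y \right)} = Z^{2} + 324 y + i \sqrt{42}$ ($B{\left(Z,y \right)} = \left(Z Z + 324 y\right) + \sqrt{786 - 828} = \left(Z^{2} + 324 y\right) + \sqrt{-42} = \left(Z^{2} + 324 y\right) + i \sqrt{42} = Z^{2} + 324 y + i \sqrt{42}$)
$-3610820 + B{\left(-2197,880 \right)} = -3610820 + \left(\left(-2197\right)^{2} + 324 \cdot 880 + i \sqrt{42}\right) = -3610820 + \left(4826809 + 285120 + i \sqrt{42}\right) = -3610820 + \left(5111929 + i \sqrt{42}\right) = 1501109 + i \sqrt{42}$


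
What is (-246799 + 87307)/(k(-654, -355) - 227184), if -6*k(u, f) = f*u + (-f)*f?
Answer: 956952/1469249 ≈ 0.65132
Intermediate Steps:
k(u, f) = f**2/6 - f*u/6 (k(u, f) = -(f*u + (-f)*f)/6 = -(f*u - f**2)/6 = -(-f**2 + f*u)/6 = f**2/6 - f*u/6)
(-246799 + 87307)/(k(-654, -355) - 227184) = (-246799 + 87307)/((1/6)*(-355)*(-355 - 1*(-654)) - 227184) = -159492/((1/6)*(-355)*(-355 + 654) - 227184) = -159492/((1/6)*(-355)*299 - 227184) = -159492/(-106145/6 - 227184) = -159492/(-1469249/6) = -159492*(-6/1469249) = 956952/1469249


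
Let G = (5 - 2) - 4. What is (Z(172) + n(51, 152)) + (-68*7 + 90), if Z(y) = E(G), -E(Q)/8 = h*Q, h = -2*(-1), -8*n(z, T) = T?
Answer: -389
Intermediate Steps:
n(z, T) = -T/8
G = -1 (G = 3 - 4 = -1)
h = 2
E(Q) = -16*Q
Z(y) = 16 (Z(y) = -16*(-1) = 16)
(Z(172) + n(51, 152)) + (-68*7 + 90) = (16 - ⅛*152) + (-68*7 + 90) = (16 - 19) + (-476 + 90) = -3 - 386 = -389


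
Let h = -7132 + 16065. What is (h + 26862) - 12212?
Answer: 23583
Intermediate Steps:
h = 8933
(h + 26862) - 12212 = (8933 + 26862) - 12212 = 35795 - 12212 = 23583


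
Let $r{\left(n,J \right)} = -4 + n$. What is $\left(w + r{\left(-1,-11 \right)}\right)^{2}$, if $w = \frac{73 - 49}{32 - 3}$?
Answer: $\frac{14641}{841} \approx 17.409$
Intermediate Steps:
$w = \frac{24}{29} \approx 0.82759$
$\left(w + r{\left(-1,-11 \right)}\right)^{2} = \left(\frac{24}{29} - 5\right)^{2} = \left(- \frac{121}{29}\right)^{2} = \frac{14641}{841}$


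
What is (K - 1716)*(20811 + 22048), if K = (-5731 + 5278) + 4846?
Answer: 114733543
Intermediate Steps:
K = 4393 (K = -453 + 4846 = 4393)
(K - 1716)*(20811 + 22048) = (4393 - 1716)*(20811 + 22048) = 2677*42859 = 114733543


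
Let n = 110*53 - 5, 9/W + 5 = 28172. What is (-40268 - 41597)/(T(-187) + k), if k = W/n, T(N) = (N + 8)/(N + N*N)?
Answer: 155728494707997750/9789571229 ≈ 1.5908e+7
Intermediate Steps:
W = 3/9389 (W = 9/(-5 + 28172) = 9/28167 = 9*(1/28167) = 3/9389 ≈ 0.00031952)
n = 5825 (n = 5830 - 5 = 5825)
T(N) = (8 + N)/(N + N**2)
k = 3/54690925 (k = (3/9389)/5825 = (3/9389)*(1/5825) = 3/54690925 ≈ 5.4854e-8)
(-40268 - 41597)/(T(-187) + k) = (-40268 - 41597)/((8 - 187)/((-187)*(1 - 187)) + 3/54690925) = -81865/(-1/187*(-179)/(-186) + 3/54690925) = -81865/(-1/187*(-1/186)*(-179) + 3/54690925) = -81865/(-179/34782 + 3/54690925) = -81865/(-9789571229/1902259753350) = -81865*(-1902259753350/9789571229) = 155728494707997750/9789571229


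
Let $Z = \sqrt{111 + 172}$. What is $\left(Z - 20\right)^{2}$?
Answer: $\left(20 - \sqrt{283}\right)^{2} \approx 10.096$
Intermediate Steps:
$Z = \sqrt{283} \approx 16.823$
$\left(Z - 20\right)^{2} = \left(\sqrt{283} - 20\right)^{2} = \left(-20 + \sqrt{283}\right)^{2}$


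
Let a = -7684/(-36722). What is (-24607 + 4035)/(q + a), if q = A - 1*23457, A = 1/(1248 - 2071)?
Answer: 155432805458/177228999733 ≈ 0.87702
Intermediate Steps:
A = -1/823 (A = 1/(-823) = -1/823 ≈ -0.0012151)
a = 3842/18361 (a = -7684*(-1/36722) = 3842/18361 ≈ 0.20925)
q = -19305112/823 (q = -1/823 - 1*23457 = -1/823 - 23457 = -19305112/823 ≈ -23457.)
(-24607 + 4035)/(q + a) = (-24607 + 4035)/(-19305112/823 + 3842/18361) = -20572/(-354457999466/15111103) = -20572*(-15111103/354457999466) = 155432805458/177228999733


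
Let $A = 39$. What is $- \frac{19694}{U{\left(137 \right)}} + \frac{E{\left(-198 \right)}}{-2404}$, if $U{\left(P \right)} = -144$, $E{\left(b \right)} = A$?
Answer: $\frac{5917345}{43272} \approx 136.75$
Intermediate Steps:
$E{\left(b \right)} = 39$
$- \frac{19694}{U{\left(137 \right)}} + \frac{E{\left(-198 \right)}}{-2404} = - \frac{19694}{-144} + \frac{39}{-2404} = \left(-19694\right) \left(- \frac{1}{144}\right) + 39 \left(- \frac{1}{2404}\right) = \frac{9847}{72} - \frac{39}{2404} = \frac{5917345}{43272}$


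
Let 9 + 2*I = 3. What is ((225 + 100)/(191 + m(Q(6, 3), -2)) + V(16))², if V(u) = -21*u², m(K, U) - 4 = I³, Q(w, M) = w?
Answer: 815125482649/28224 ≈ 2.8881e+7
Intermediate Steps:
I = -3 (I = -9/2 + (½)*3 = -9/2 + 3/2 = -3)
m(K, U) = -23 (m(K, U) = 4 + (-3)³ = 4 - 27 = -23)
((225 + 100)/(191 + m(Q(6, 3), -2)) + V(16))² = ((225 + 100)/(191 - 23) - 21*16²)² = (325/168 - 21*256)² = (325*(1/168) - 5376)² = (325/168 - 5376)² = (-902843/168)² = 815125482649/28224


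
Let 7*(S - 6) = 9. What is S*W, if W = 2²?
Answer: 204/7 ≈ 29.143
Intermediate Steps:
W = 4
S = 51/7 (S = 6 + (⅐)*9 = 6 + 9/7 = 51/7 ≈ 7.2857)
S*W = (51/7)*4 = 204/7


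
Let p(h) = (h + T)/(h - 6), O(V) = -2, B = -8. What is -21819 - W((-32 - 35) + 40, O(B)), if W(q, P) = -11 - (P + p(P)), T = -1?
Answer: -174477/8 ≈ -21810.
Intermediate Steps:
p(h) = (-1 + h)/(-6 + h) (p(h) = (h - 1)/(h - 6) = (-1 + h)/(-6 + h))
W(q, P) = -11 - P - (-1 + P)/(-6 + P) (W(q, P) = -11 - (P + (-1 + P)/(-6 + P)) = -11 + (-P - (-1 + P)/(-6 + P)) = -11 - P - (-1 + P)/(-6 + P))
-21819 - W((-32 - 35) + 40, O(B)) = -21819 - (67 - 1*(-2)² - 6*(-2))/(-6 - 2) = -21819 - (67 - 1*4 + 12)/(-8) = -21819 - (-1)*(67 - 4 + 12)/8 = -21819 - (-1)*75/8 = -21819 - 1*(-75/8) = -21819 + 75/8 = -174477/8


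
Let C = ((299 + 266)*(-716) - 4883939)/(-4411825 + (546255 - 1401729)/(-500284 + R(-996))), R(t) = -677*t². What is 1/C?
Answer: 78030685112927/93535813341278 ≈ 0.83423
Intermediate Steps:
C = 93535813341278/78030685112927 (C = ((299 + 266)*(-716) - 4883939)/(-4411825 + (546255 - 1401729)/(-500284 - 677*(-996)²)) = (565*(-716) - 4883939)/(-4411825 - 855474/(-500284 - 677*992016)) = (-404540 - 4883939)/(-4411825 - 855474/(-500284 - 671594832)) = -5288479/(-4411825 - 855474/(-672095116)) = -5288479/(-4411825 - 855474*(-1/672095116)) = -5288479/(-4411825 + 427737/336047558) = -5288479/(-1482583017145613/336047558) = -5288479*(-336047558/1482583017145613) = 93535813341278/78030685112927 ≈ 1.1987)
1/C = 1/(93535813341278/78030685112927) = 78030685112927/93535813341278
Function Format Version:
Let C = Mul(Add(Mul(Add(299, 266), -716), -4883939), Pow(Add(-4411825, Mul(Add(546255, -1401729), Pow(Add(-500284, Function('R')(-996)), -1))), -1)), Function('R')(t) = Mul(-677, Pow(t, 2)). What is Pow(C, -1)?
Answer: Rational(78030685112927, 93535813341278) ≈ 0.83423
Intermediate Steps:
C = Rational(93535813341278, 78030685112927) (C = Mul(Add(Mul(Add(299, 266), -716), -4883939), Pow(Add(-4411825, Mul(Add(546255, -1401729), Pow(Add(-500284, Mul(-677, Pow(-996, 2))), -1))), -1)) = Mul(Add(Mul(565, -716), -4883939), Pow(Add(-4411825, Mul(-855474, Pow(Add(-500284, Mul(-677, 992016)), -1))), -1)) = Mul(Add(-404540, -4883939), Pow(Add(-4411825, Mul(-855474, Pow(Add(-500284, -671594832), -1))), -1)) = Mul(-5288479, Pow(Add(-4411825, Mul(-855474, Pow(-672095116, -1))), -1)) = Mul(-5288479, Pow(Add(-4411825, Mul(-855474, Rational(-1, 672095116))), -1)) = Mul(-5288479, Pow(Add(-4411825, Rational(427737, 336047558)), -1)) = Mul(-5288479, Pow(Rational(-1482583017145613, 336047558), -1)) = Mul(-5288479, Rational(-336047558, 1482583017145613)) = Rational(93535813341278, 78030685112927) ≈ 1.1987)
Pow(C, -1) = Pow(Rational(93535813341278, 78030685112927), -1) = Rational(78030685112927, 93535813341278)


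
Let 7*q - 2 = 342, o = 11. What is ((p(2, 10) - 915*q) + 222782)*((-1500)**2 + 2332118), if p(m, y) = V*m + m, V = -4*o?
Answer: 5700667989216/7 ≈ 8.1438e+11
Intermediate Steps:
V = -44 (V = -4*11 = -44)
q = 344/7 (q = 2/7 + (1/7)*342 = 2/7 + 342/7 = 344/7 ≈ 49.143)
p(m, y) = -43*m (p(m, y) = -44*m + m = -43*m)
((p(2, 10) - 915*q) + 222782)*((-1500)**2 + 2332118) = ((-43*2 - 915*344/7) + 222782)*((-1500)**2 + 2332118) = ((-86 - 314760/7) + 222782)*(2250000 + 2332118) = (-315362/7 + 222782)*4582118 = (1244112/7)*4582118 = 5700667989216/7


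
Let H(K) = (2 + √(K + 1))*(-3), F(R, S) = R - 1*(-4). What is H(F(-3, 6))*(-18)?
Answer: 108 + 54*√2 ≈ 184.37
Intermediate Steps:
F(R, S) = 4 + R (F(R, S) = R + 4 = 4 + R)
H(K) = -6 - 3*√(1 + K) (H(K) = (2 + √(1 + K))*(-3) = -6 - 3*√(1 + K))
H(F(-3, 6))*(-18) = (-6 - 3*√(1 + (4 - 3)))*(-18) = (-6 - 3*√(1 + 1))*(-18) = (-6 - 3*√2)*(-18) = 108 + 54*√2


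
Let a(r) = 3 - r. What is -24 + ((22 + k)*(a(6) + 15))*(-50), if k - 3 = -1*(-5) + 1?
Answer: -18624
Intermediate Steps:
k = 9 (k = 3 + (-1*(-5) + 1) = 3 + (5 + 1) = 3 + 6 = 9)
-24 + ((22 + k)*(a(6) + 15))*(-50) = -24 + ((22 + 9)*((3 - 1*6) + 15))*(-50) = -24 + (31*((3 - 6) + 15))*(-50) = -24 + (31*(-3 + 15))*(-50) = -24 + (31*12)*(-50) = -24 + 372*(-50) = -24 - 18600 = -18624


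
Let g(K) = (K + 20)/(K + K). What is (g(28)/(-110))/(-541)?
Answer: 3/208285 ≈ 1.4403e-5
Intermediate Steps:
g(K) = (20 + K)/(2*K) (g(K) = (20 + K)/((2*K)) = (20 + K)*(1/(2*K)) = (20 + K)/(2*K))
(g(28)/(-110))/(-541) = (((½)*(20 + 28)/28)/(-110))/(-541) = (((½)*(1/28)*48)*(-1/110))*(-1/541) = ((6/7)*(-1/110))*(-1/541) = -3/385*(-1/541) = 3/208285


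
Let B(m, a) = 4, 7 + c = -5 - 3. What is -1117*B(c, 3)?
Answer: -4468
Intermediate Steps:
c = -15 (c = -7 + (-5 - 3) = -7 - 8 = -15)
-1117*B(c, 3) = -1117*4 = -4468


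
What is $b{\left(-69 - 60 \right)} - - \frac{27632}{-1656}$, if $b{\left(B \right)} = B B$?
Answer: $\frac{3441233}{207} \approx 16624.0$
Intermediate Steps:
$b{\left(B \right)} = B^{2}$
$b{\left(-69 - 60 \right)} - - \frac{27632}{-1656} = \left(-69 - 60\right)^{2} - - \frac{27632}{-1656} = \left(-129\right)^{2} - \left(-27632\right) \left(- \frac{1}{1656}\right) = 16641 - \frac{3454}{207} = \frac{3441233}{207}$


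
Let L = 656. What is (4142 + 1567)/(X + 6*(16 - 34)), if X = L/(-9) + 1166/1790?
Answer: -4180545/131983 ≈ -31.675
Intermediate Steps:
X = -581873/8055 (X = 656/(-9) + 1166/1790 = 656*(-⅑) + 1166*(1/1790) = -656/9 + 583/895 = -581873/8055 ≈ -72.238)
(4142 + 1567)/(X + 6*(16 - 34)) = (4142 + 1567)/(-581873/8055 + 6*(16 - 34)) = 5709/(-581873/8055 + 6*(-18)) = 5709/(-581873/8055 - 108) = 5709/(-1451813/8055) = 5709*(-8055/1451813) = -4180545/131983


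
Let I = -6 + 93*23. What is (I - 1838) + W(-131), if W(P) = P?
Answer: 164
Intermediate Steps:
I = 2133 (I = -6 + 2139 = 2133)
(I - 1838) + W(-131) = (2133 - 1838) - 131 = 295 - 131 = 164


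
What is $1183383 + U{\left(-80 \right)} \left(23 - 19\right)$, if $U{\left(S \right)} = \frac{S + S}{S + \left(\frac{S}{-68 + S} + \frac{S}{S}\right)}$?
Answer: $\frac{3435384529}{2903} \approx 1.1834 \cdot 10^{6}$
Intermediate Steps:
$U{\left(S \right)} = \frac{2 S}{1 + S + \frac{S}{-68 + S}}$ ($U{\left(S \right)} = \frac{2 S}{S + \left(\frac{S}{-68 + S} + 1\right)} = \frac{2 S}{S + \left(1 + \frac{S}{-68 + S}\right)} = \frac{2 S}{1 + S + \frac{S}{-68 + S}}$)
$1183383 + U{\left(-80 \right)} \left(23 - 19\right) = 1183383 + 2 \left(-80\right) \frac{1}{-68 + \left(-80\right)^{2} - -5280} \left(-68 - 80\right) \left(23 - 19\right) = 1183383 + 2 \left(-80\right) \frac{1}{-68 + 6400 + 5280} \left(-148\right) 4 = 1183383 + 2 \left(-80\right) \frac{1}{11612} \left(-148\right) 4 = 1183383 + \frac{5920}{2903} \cdot 4 = 1183383 + \frac{23680}{2903} = \frac{3435384529}{2903}$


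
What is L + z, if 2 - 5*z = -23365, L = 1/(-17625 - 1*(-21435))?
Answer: 3561131/762 ≈ 4673.4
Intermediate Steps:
L = 1/3810 (L = 1/(-17625 + 21435) = 1/3810 ≈ 0.00026247)
z = 23367/5 (z = ⅖ - ⅕*(-23365) = ⅖ + 4673 = 23367/5 ≈ 4673.4)
L + z = 1/3810 + 23367/5 = 3561131/762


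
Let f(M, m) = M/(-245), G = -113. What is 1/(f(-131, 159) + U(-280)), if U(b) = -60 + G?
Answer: -245/42254 ≈ -0.0057983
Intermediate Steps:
U(b) = -173 (U(b) = -60 - 113 = -173)
f(M, m) = -M/245 (f(M, m) = M*(-1/245) = -M/245)
1/(f(-131, 159) + U(-280)) = 1/(-1/245*(-131) - 173) = 1/(131/245 - 173) = 1/(-42254/245) = -245/42254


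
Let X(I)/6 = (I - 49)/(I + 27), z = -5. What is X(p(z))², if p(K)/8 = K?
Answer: 285156/169 ≈ 1687.3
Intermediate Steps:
p(K) = 8*K
X(I) = 6*(-49 + I)/(27 + I) (X(I) = 6*((I - 49)/(I + 27)) = 6*((-49 + I)/(27 + I)) = 6*(-49 + I)/(27 + I))
X(p(z))² = (6*(-49 + 8*(-5))/(27 + 8*(-5)))² = (6*(-49 - 40)/(27 - 40))² = (6*(-89)/(-13))² = (6*(-1/13)*(-89))² = (534/13)² = 285156/169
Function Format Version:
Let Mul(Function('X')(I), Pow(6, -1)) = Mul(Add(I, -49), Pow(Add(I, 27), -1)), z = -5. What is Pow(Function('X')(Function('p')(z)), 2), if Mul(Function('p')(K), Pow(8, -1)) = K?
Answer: Rational(285156, 169) ≈ 1687.3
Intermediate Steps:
Function('p')(K) = Mul(8, K)
Function('X')(I) = Mul(6, Pow(Add(27, I), -1), Add(-49, I)) (Function('X')(I) = Mul(6, Mul(Add(I, -49), Pow(Add(I, 27), -1))) = Mul(6, Mul(Add(-49, I), Pow(Add(27, I), -1))) = Mul(6, Mul(Pow(Add(27, I), -1), Add(-49, I))) = Mul(6, Pow(Add(27, I), -1), Add(-49, I)))
Pow(Function('X')(Function('p')(z)), 2) = Pow(Mul(6, Pow(Add(27, Mul(8, -5)), -1), Add(-49, Mul(8, -5))), 2) = Pow(Mul(6, Pow(Add(27, -40), -1), Add(-49, -40)), 2) = Pow(Mul(6, Pow(-13, -1), -89), 2) = Pow(Mul(6, Rational(-1, 13), -89), 2) = Pow(Rational(534, 13), 2) = Rational(285156, 169)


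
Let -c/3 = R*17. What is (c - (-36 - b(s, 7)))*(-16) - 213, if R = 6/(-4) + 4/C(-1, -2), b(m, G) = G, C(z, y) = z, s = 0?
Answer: -5389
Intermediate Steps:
R = -11/2 (R = 6/(-4) + 4/(-1) = 6*(-¼) + 4*(-1) = -3/2 - 4 = -11/2 ≈ -5.5000)
c = 561/2 (c = -(-33)*17/2 = -3*(-187/2) = 561/2 ≈ 280.50)
(c - (-36 - b(s, 7)))*(-16) - 213 = (561/2 - (-36 - 1*7))*(-16) - 213 = (561/2 - (-36 - 7))*(-16) - 213 = (561/2 - 1*(-43))*(-16) - 213 = (561/2 + 43)*(-16) - 213 = (647/2)*(-16) - 213 = -5176 - 213 = -5389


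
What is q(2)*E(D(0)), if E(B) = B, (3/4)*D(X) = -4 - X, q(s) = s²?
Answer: -64/3 ≈ -21.333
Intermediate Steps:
D(X) = -16/3 - 4*X/3 (D(X) = 4*(-4 - X)/3 = -16/3 - 4*X/3)
q(2)*E(D(0)) = 2²*(-16/3 - 4/3*0) = 4*(-16/3 + 0) = 4*(-16/3) = -64/3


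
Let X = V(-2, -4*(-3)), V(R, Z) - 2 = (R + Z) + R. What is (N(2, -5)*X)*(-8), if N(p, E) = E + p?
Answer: 240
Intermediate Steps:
V(R, Z) = 2 + Z + 2*R (V(R, Z) = 2 + ((R + Z) + R) = 2 + (Z + 2*R) = 2 + Z + 2*R)
X = 10 (X = 2 - 4*(-3) + 2*(-2) = 2 + 12 - 4 = 10)
(N(2, -5)*X)*(-8) = ((-5 + 2)*10)*(-8) = -3*10*(-8) = -30*(-8) = 240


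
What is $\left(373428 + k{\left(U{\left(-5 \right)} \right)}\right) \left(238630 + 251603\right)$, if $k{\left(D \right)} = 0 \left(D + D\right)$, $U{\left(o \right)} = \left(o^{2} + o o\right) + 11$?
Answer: $183066728724$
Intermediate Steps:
$U{\left(o \right)} = 11 + 2 o^{2}$ ($U{\left(o \right)} = \left(o^{2} + o^{2}\right) + 11 = 2 o^{2} + 11 = 11 + 2 o^{2}$)
$k{\left(D \right)} = 0$ ($k{\left(D \right)} = 0 \cdot 2 D = 0$)
$\left(373428 + k{\left(U{\left(-5 \right)} \right)}\right) \left(238630 + 251603\right) = \left(373428 + 0\right) \left(238630 + 251603\right) = 373428 \cdot 490233 = 183066728724$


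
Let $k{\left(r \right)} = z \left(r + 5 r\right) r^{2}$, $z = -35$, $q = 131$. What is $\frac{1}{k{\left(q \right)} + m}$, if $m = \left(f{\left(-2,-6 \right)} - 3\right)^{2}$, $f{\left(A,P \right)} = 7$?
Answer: $- \frac{1}{472099094} \approx -2.1182 \cdot 10^{-9}$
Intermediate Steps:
$k{\left(r \right)} = - 210 r^{3}$ ($k{\left(r \right)} = - 35 \left(r + 5 r\right) r^{2} = - 35 \cdot 6 r r^{2} = - 210 r r^{2} = - 210 r^{3}$)
$m = 16$ ($m = \left(7 - 3\right)^{2} = 4^{2} = 16$)
$\frac{1}{k{\left(q \right)} + m} = \frac{1}{- 210 \cdot 131^{3} + 16} = \frac{1}{\left(-210\right) 2248091 + 16} = \frac{1}{-472099110 + 16} = \frac{1}{-472099094} = - \frac{1}{472099094}$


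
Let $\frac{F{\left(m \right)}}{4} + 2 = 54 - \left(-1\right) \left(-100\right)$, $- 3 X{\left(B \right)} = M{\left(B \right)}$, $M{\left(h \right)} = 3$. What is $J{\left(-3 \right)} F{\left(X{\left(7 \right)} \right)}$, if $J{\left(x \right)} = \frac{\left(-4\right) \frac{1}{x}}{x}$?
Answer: $\frac{256}{3} \approx 85.333$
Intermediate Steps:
$X{\left(B \right)} = -1$ ($X{\left(B \right)} = \left(- \frac{1}{3}\right) 3 = -1$)
$F{\left(m \right)} = -192$ ($F{\left(m \right)} = -8 + 4 \left(54 - \left(-1\right) \left(-100\right)\right) = -8 + 4 \left(54 - 100\right) = -8 + 4 \left(-46\right) = -8 - 184 = -192$)
$J{\left(x \right)} = - \frac{4}{x^{2}}$
$J{\left(-3 \right)} F{\left(X{\left(7 \right)} \right)} = - \frac{4}{9} \left(-192\right) = \left(-4\right) \frac{1}{9} \left(-192\right) = \left(- \frac{4}{9}\right) \left(-192\right) = \frac{256}{3}$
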